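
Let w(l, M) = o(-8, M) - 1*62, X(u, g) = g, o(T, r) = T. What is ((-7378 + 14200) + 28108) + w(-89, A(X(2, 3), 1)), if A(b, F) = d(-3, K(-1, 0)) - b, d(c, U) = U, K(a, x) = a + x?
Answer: 34860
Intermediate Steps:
A(b, F) = -1 - b (A(b, F) = (-1 + 0) - b = -1 - b)
w(l, M) = -70 (w(l, M) = -8 - 1*62 = -8 - 62 = -70)
((-7378 + 14200) + 28108) + w(-89, A(X(2, 3), 1)) = ((-7378 + 14200) + 28108) - 70 = (6822 + 28108) - 70 = 34930 - 70 = 34860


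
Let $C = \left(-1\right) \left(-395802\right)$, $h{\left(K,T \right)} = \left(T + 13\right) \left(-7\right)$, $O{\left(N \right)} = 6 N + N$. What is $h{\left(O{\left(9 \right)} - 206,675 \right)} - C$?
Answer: $-400618$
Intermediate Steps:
$O{\left(N \right)} = 7 N$
$h{\left(K,T \right)} = -91 - 7 T$ ($h{\left(K,T \right)} = \left(13 + T\right) \left(-7\right) = -91 - 7 T$)
$C = 395802$
$h{\left(O{\left(9 \right)} - 206,675 \right)} - C = \left(-91 - 4725\right) - 395802 = -4816 - 395802 = -400618$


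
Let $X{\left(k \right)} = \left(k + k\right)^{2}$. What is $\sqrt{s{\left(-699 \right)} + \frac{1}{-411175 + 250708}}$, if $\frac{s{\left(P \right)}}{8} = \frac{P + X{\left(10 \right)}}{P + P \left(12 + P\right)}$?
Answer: $\frac{i \sqrt{1862666283204839}}{610683913} \approx 0.070673 i$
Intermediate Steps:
$X{\left(k \right)} = 4 k^{2}$ ($X{\left(k \right)} = \left(2 k\right)^{2} = 4 k^{2}$)
$s{\left(P \right)} = \frac{8 \left(400 + P\right)}{P + P \left(12 + P\right)}$ ($s{\left(P \right)} = 8 \frac{P + 4 \cdot 10^{2}}{P + P \left(12 + P\right)} = 8 \frac{P + 4 \cdot 100}{P + P \left(12 + P\right)} = 8 \frac{P + 400}{P + P \left(12 + P\right)} = 8 \frac{400 + P}{P + P \left(12 + P\right)} = \frac{8 \left(400 + P\right)}{P + P \left(12 + P\right)}$)
$\sqrt{s{\left(-699 \right)} + \frac{1}{-411175 + 250708}} = \sqrt{\frac{8 \left(400 - 699\right)}{\left(-699\right) \left(13 - 699\right)} + \frac{1}{-411175 + 250708}} = \sqrt{8 \left(- \frac{1}{699}\right) \frac{1}{-686} \left(-299\right) + \frac{1}{-160467}} = \sqrt{8 \left(- \frac{1}{699}\right) \left(- \frac{1}{686}\right) \left(-299\right) - \frac{1}{160467}} = \sqrt{- \frac{1196}{239757} - \frac{1}{160467}} = \sqrt{- \frac{21350921}{4274787391}} = \frac{i \sqrt{1862666283204839}}{610683913}$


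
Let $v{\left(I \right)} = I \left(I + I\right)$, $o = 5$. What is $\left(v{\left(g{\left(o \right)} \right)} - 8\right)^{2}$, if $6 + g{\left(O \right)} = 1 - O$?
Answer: $36864$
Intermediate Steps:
$g{\left(O \right)} = -5 - O$ ($g{\left(O \right)} = -6 - \left(-1 + O\right) = -5 - O$)
$v{\left(I \right)} = 2 I^{2}$ ($v{\left(I \right)} = I 2 I = 2 I^{2}$)
$\left(v{\left(g{\left(o \right)} \right)} - 8\right)^{2} = \left(2 \left(-5 - 5\right)^{2} - 8\right)^{2} = \left(2 \left(-10\right)^{2} - 8\right)^{2} = \left(2 \cdot 100 - 8\right)^{2} = \left(200 - 8\right)^{2} = 192^{2} = 36864$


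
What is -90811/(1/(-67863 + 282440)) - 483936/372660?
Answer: -605136237754413/31055 ≈ -1.9486e+10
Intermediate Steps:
-90811/(1/(-67863 + 282440)) - 483936/372660 = -90811/(1/214577) - 483936*1/372660 = -90811/1/214577 - 40328/31055 = -90811*214577 - 40328/31055 = -19485951947 - 40328/31055 = -605136237754413/31055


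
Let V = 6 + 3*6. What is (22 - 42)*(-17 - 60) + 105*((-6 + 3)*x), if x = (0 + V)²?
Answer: -179900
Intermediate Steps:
V = 24 (V = 6 + 18 = 24)
x = 576 (x = (0 + 24)² = 24² = 576)
(22 - 42)*(-17 - 60) + 105*((-6 + 3)*x) = (22 - 42)*(-17 - 60) + 105*((-6 + 3)*576) = -20*(-77) + 105*(-3*576) = 1540 + 105*(-1728) = 1540 - 181440 = -179900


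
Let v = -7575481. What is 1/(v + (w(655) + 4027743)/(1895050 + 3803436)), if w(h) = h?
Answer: -2849243/21584384196684 ≈ -1.3200e-7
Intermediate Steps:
1/(v + (w(655) + 4027743)/(1895050 + 3803436)) = 1/(-7575481 + (655 + 4027743)/(1895050 + 3803436)) = 1/(-7575481 + 4028398/5698486) = 1/(-7575481 + 4028398*(1/5698486)) = 1/(-7575481 + 2014199/2849243) = 1/(-21584384196684/2849243) = -2849243/21584384196684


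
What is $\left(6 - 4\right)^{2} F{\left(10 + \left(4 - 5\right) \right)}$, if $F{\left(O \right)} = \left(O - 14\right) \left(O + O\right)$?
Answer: $-360$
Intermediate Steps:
$F{\left(O \right)} = 2 O \left(-14 + O\right)$ ($F{\left(O \right)} = \left(-14 + O\right) 2 O = 2 O \left(-14 + O\right)$)
$\left(6 - 4\right)^{2} F{\left(10 + \left(4 - 5\right) \right)} = \left(6 - 4\right)^{2} \cdot 2 \left(10 + \left(4 - 5\right)\right) \left(-14 + \left(10 + \left(4 - 5\right)\right)\right) = 2^{2} \cdot 2 \left(10 - 1\right) \left(-14 + \left(10 - 1\right)\right) = 4 \cdot 2 \cdot 9 \left(-14 + 9\right) = 4 \cdot 2 \cdot 9 \left(-5\right) = 4 \left(-90\right) = -360$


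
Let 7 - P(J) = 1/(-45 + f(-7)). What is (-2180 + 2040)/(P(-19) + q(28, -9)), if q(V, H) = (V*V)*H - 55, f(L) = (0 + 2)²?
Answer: 820/41609 ≈ 0.019707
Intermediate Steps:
f(L) = 4 (f(L) = 2² = 4)
q(V, H) = -55 + H*V² (q(V, H) = V²*H - 55 = H*V² - 55 = -55 + H*V²)
P(J) = 288/41 (P(J) = 7 - 1/(-45 + 4) = 7 - 1/(-41) = 7 - 1*(-1/41) = 7 + 1/41 = 288/41)
(-2180 + 2040)/(P(-19) + q(28, -9)) = (-2180 + 2040)/(288/41 + (-55 - 9*28²)) = -140/(288/41 + (-55 - 9*784)) = -140/(288/41 + (-55 - 7056)) = -140/(288/41 - 7111) = -140/(-291263/41) = -140*(-41/291263) = 820/41609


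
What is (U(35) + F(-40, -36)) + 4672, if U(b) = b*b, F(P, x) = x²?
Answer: 7193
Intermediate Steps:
U(b) = b²
(U(35) + F(-40, -36)) + 4672 = (35² + (-36)²) + 4672 = (1225 + 1296) + 4672 = 2521 + 4672 = 7193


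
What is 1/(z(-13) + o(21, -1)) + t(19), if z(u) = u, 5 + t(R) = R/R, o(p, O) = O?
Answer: -57/14 ≈ -4.0714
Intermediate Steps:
t(R) = -4 (t(R) = -5 + R/R = -5 + 1 = -4)
1/(z(-13) + o(21, -1)) + t(19) = 1/(-13 - 1) - 4 = 1/(-14) - 4 = -1/14 - 4 = -57/14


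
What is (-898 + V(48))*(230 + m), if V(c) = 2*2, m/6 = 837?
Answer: -4695288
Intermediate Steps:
m = 5022 (m = 6*837 = 5022)
V(c) = 4
(-898 + V(48))*(230 + m) = (-898 + 4)*(230 + 5022) = -894*5252 = -4695288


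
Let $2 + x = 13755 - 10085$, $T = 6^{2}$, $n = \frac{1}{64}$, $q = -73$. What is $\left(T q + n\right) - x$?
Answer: $- \frac{402943}{64} \approx -6296.0$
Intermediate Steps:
$n = \frac{1}{64} \approx 0.015625$
$T = 36$
$x = 3668$ ($x = -2 + \left(13755 - 10085\right) = -2 + 3670 = 3668$)
$\left(T q + n\right) - x = \left(36 \left(-73\right) + \frac{1}{64}\right) - 3668 = \left(-2628 + \frac{1}{64}\right) - 3668 = - \frac{168191}{64} - 3668 = - \frac{402943}{64}$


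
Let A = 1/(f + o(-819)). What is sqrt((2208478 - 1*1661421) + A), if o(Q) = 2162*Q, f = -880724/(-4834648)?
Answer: sqrt(14826365588579848548918801135)/164626999435 ≈ 739.63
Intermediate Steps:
f = 16937/92974 (f = -880724*(-1/4834648) = 16937/92974 ≈ 0.18217)
A = -92974/164626999435 (A = 1/(16937/92974 + 2162*(-819)) = 1/(16937/92974 - 1770678) = 1/(-164626999435/92974) = -92974/164626999435 ≈ -5.6476e-7)
sqrt((2208478 - 1*1661421) + A) = sqrt((2208478 - 1*1661421) - 92974/164626999435) = sqrt((2208478 - 1661421) - 92974/164626999435) = sqrt(547057 - 92974/164626999435) = sqrt(90060352429819821/164626999435) = sqrt(14826365588579848548918801135)/164626999435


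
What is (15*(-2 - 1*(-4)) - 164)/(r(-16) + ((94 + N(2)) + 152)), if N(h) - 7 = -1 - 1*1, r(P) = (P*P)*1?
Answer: -134/507 ≈ -0.26430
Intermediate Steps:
r(P) = P**2 (r(P) = P**2*1 = P**2)
N(h) = 5 (N(h) = 7 + (-1 - 1*1) = 7 + (-1 - 1) = 7 - 2 = 5)
(15*(-2 - 1*(-4)) - 164)/(r(-16) + ((94 + N(2)) + 152)) = (15*(-2 - 1*(-4)) - 164)/((-16)**2 + ((94 + 5) + 152)) = (15*(-2 + 4) - 164)/(256 + (99 + 152)) = (15*2 - 164)/(256 + 251) = (30 - 164)/507 = -134*1/507 = -134/507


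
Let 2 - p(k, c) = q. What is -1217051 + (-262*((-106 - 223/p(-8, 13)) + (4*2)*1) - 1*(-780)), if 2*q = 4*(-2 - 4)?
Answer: -8304952/7 ≈ -1.1864e+6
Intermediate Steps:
q = -12 (q = (4*(-2 - 4))/2 = (4*(-6))/2 = (½)*(-24) = -12)
p(k, c) = 14 (p(k, c) = 2 - 1*(-12) = 2 + 12 = 14)
-1217051 + (-262*((-106 - 223/p(-8, 13)) + (4*2)*1) - 1*(-780)) = -1217051 + (-262*((-106 - 223/14) + (4*2)*1) - 1*(-780)) = -1217051 + (-262*((-106 - 223*1/14) + 8*1) + 780) = -1217051 + (-262*((-106 - 223/14) + 8) + 780) = -1217051 + (-262*(-1707/14 + 8) + 780) = -1217051 + (-262*(-1595/14) + 780) = -1217051 + (208945/7 + 780) = -1217051 + 214405/7 = -8304952/7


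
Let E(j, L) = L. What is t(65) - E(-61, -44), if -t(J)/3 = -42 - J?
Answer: 365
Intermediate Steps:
t(J) = 126 + 3*J (t(J) = -3*(-42 - J) = 126 + 3*J)
t(65) - E(-61, -44) = (126 + 3*65) - 1*(-44) = (126 + 195) + 44 = 321 + 44 = 365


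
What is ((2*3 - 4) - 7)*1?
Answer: -5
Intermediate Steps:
((2*3 - 4) - 7)*1 = ((6 - 4) - 7)*1 = (2 - 7)*1 = -5*1 = -5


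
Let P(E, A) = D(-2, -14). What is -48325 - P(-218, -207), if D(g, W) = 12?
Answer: -48337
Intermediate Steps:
P(E, A) = 12
-48325 - P(-218, -207) = -48325 - 1*12 = -48325 - 12 = -48337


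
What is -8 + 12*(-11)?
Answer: -140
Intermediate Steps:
-8 + 12*(-11) = -8 - 132 = -140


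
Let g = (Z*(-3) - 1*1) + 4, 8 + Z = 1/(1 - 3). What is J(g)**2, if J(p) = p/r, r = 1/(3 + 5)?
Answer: 51984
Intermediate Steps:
r = 1/8 ≈ 0.12500
Z = -17/2 (Z = -8 + 1/(1 - 3) = -8 + 1/(-2) = -8 - 1/2 = -17/2 ≈ -8.5000)
g = 57/2 (g = (-17/2*(-3) - 1*1) + 4 = (51/2 - 1) + 4 = 49/2 + 4 = 57/2 ≈ 28.500)
J(p) = 8*p (J(p) = p/(1/8) = p*8 = 8*p)
J(g)**2 = (8*(57/2))**2 = 228**2 = 51984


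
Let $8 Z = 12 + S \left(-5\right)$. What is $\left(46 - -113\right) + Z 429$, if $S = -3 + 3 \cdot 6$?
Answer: $- \frac{25755}{8} \approx -3219.4$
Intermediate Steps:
$S = 15$ ($S = -3 + 18 = 15$)
$Z = - \frac{63}{8}$ ($Z = \frac{12 + 15 \left(-5\right)}{8} = \frac{12 - 75}{8} = \frac{1}{8} \left(-63\right) = - \frac{63}{8} \approx -7.875$)
$\left(46 - -113\right) + Z 429 = \left(46 - -113\right) - \frac{27027}{8} = \left(46 + 113\right) - \frac{27027}{8} = 159 - \frac{27027}{8} = - \frac{25755}{8}$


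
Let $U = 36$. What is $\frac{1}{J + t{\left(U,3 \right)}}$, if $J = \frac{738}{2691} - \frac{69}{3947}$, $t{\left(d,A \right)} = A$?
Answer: $\frac{1180153}{3843482} \approx 0.30705$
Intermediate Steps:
$J = \frac{303023}{1180153}$ ($J = 738 \cdot \frac{1}{2691} - \frac{69}{3947} = \frac{82}{299} - \frac{69}{3947} = \frac{303023}{1180153} \approx 0.25677$)
$\frac{1}{J + t{\left(U,3 \right)}} = \frac{1}{\frac{303023}{1180153} + 3} = \frac{1}{\frac{3843482}{1180153}} = \frac{1180153}{3843482}$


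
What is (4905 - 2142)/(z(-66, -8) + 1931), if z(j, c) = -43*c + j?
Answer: 2763/2209 ≈ 1.2508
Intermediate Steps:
z(j, c) = j - 43*c
(4905 - 2142)/(z(-66, -8) + 1931) = (4905 - 2142)/((-66 - 43*(-8)) + 1931) = 2763/((-66 + 344) + 1931) = 2763/(278 + 1931) = 2763/2209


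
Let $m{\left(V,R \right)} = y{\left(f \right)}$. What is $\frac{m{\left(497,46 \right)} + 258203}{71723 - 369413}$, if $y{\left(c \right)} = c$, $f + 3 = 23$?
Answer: $- \frac{258223}{297690} \approx -0.86742$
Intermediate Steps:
$f = 20$ ($f = -3 + 23 = 20$)
$m{\left(V,R \right)} = 20$
$\frac{m{\left(497,46 \right)} + 258203}{71723 - 369413} = \frac{20 + 258203}{71723 - 369413} = \frac{258223}{-297690} = 258223 \left(- \frac{1}{297690}\right) = - \frac{258223}{297690}$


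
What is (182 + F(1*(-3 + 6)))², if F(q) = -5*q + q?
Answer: 28900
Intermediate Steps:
F(q) = -4*q
(182 + F(1*(-3 + 6)))² = (182 - 4*(-3 + 6))² = (182 - 4*3)² = (182 - 12)² = 170² = 28900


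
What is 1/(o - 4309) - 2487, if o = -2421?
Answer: -16737511/6730 ≈ -2487.0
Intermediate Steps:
1/(o - 4309) - 2487 = 1/(-2421 - 4309) - 2487 = 1/(-6730) - 2487 = -1/6730 - 2487 = -16737511/6730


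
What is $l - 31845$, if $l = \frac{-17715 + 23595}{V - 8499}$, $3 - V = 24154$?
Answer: $- \frac{103974513}{3265} \approx -31845.0$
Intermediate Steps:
$V = -24151$ ($V = 3 - 24154 = -24151$)
$l = - \frac{588}{3265}$ ($l = \frac{-17715 + 23595}{-24151 - 8499} = \frac{5880}{-32650} = 5880 \left(- \frac{1}{32650}\right) = - \frac{588}{3265} \approx -0.18009$)
$l - 31845 = - \frac{588}{3265} - 31845 = - \frac{103974513}{3265}$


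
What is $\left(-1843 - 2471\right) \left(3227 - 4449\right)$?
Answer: $5271708$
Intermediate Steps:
$\left(-1843 - 2471\right) \left(3227 - 4449\right) = \left(-4314\right) \left(-1222\right) = 5271708$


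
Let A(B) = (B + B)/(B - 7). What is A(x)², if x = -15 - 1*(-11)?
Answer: 64/121 ≈ 0.52893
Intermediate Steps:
x = -4 (x = -15 + 11 = -4)
A(B) = 2*B/(-7 + B) (A(B) = (2*B)/(-7 + B) = 2*B/(-7 + B))
A(x)² = (2*(-4)/(-7 - 4))² = (2*(-4)/(-11))² = (2*(-4)*(-1/11))² = (8/11)² = 64/121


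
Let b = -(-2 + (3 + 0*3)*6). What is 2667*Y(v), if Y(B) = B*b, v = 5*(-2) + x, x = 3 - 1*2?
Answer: 384048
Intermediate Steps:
x = 1 (x = 3 - 2 = 1)
v = -9 (v = 5*(-2) + 1 = -10 + 1 = -9)
b = -16 (b = -(-2 + (3 + 0)*6) = -(-2 + 3*6) = -(-2 + 18) = -1*16 = -16)
Y(B) = -16*B (Y(B) = B*(-16) = -16*B)
2667*Y(v) = 2667*(-16*(-9)) = 2667*144 = 384048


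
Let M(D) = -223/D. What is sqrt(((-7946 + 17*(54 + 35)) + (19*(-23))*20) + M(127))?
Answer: I*sqrt(244753638)/127 ≈ 123.19*I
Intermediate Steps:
sqrt(((-7946 + 17*(54 + 35)) + (19*(-23))*20) + M(127)) = sqrt(((-7946 + 17*(54 + 35)) + (19*(-23))*20) - 223/127) = sqrt(((-7946 + 17*89) - 437*20) - 223*1/127) = sqrt(((-7946 + 1513) - 8740) - 223/127) = sqrt((-6433 - 8740) - 223/127) = sqrt(-15173 - 223/127) = sqrt(-1927194/127) = I*sqrt(244753638)/127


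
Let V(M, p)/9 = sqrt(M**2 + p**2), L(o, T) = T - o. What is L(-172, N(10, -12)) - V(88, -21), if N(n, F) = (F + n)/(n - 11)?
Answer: 174 - 9*sqrt(8185) ≈ -640.24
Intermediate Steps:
N(n, F) = (F + n)/(-11 + n)
V(M, p) = 9*sqrt(M**2 + p**2)
L(-172, N(10, -12)) - V(88, -21) = ((-12 + 10)/(-11 + 10) - 1*(-172)) - 9*sqrt(88**2 + (-21)**2) = (-2/(-1) + 172) - 9*sqrt(7744 + 441) = (-1*(-2) + 172) - 9*sqrt(8185) = (2 + 172) - 9*sqrt(8185) = 174 - 9*sqrt(8185)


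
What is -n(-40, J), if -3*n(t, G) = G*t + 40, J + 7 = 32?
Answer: -320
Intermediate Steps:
J = 25 (J = -7 + 32 = 25)
n(t, G) = -40/3 - G*t/3 (n(t, G) = -(G*t + 40)/3 = -(40 + G*t)/3 = -40/3 - G*t/3)
-n(-40, J) = -(-40/3 - ⅓*25*(-40)) = -(-40/3 + 1000/3) = -1*320 = -320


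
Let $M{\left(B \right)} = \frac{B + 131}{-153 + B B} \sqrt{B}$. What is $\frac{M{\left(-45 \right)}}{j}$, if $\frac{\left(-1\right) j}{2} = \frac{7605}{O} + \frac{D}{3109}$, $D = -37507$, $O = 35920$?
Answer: $\frac{60025463 i \sqrt{5}}{10324138461} \approx 0.013001 i$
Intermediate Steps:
$j = \frac{264721499}{11167528}$ ($j = - 2 \left(\frac{7605}{35920} - \frac{37507}{3109}\right) = - 2 \left(7605 \cdot \frac{1}{35920} - \frac{37507}{3109}\right) = - 2 \left(\frac{1521}{7184} - \frac{37507}{3109}\right) = \left(-2\right) \left(- \frac{264721499}{22335056}\right) = \frac{264721499}{11167528} \approx 23.705$)
$M{\left(B \right)} = \frac{\sqrt{B} \left(131 + B\right)}{-153 + B^{2}}$ ($M{\left(B \right)} = \frac{131 + B}{-153 + B^{2}} \sqrt{B} = \frac{\sqrt{B} \left(131 + B\right)}{-153 + B^{2}}$)
$\frac{M{\left(-45 \right)}}{j} = \frac{\sqrt{-45} \frac{1}{-153 + \left(-45\right)^{2}} \left(131 - 45\right)}{\frac{264721499}{11167528}} = 3 i \sqrt{5} \frac{1}{-153 + 2025} \cdot 86 \cdot \frac{11167528}{264721499} = 3 i \sqrt{5} \cdot \frac{1}{1872} \cdot 86 \cdot \frac{11167528}{264721499} = \frac{43 i \sqrt{5}}{312} \cdot \frac{11167528}{264721499} = \frac{60025463 i \sqrt{5}}{10324138461}$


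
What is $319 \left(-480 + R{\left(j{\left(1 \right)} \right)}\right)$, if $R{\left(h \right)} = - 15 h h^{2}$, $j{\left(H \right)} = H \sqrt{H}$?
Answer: $-157905$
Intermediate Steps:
$j{\left(H \right)} = H^{\frac{3}{2}}$
$R{\left(h \right)} = - 15 h^{3}$
$319 \left(-480 + R{\left(j{\left(1 \right)} \right)}\right) = 319 \left(-480 - 15 \left(1^{\frac{3}{2}}\right)^{3}\right) = 319 \left(-480 - 15 \cdot 1^{3}\right) = 319 \left(-480 - 15\right) = 319 \left(-495\right) = -157905$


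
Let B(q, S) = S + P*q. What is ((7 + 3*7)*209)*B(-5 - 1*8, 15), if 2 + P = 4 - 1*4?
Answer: 239932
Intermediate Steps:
P = -2 (P = -2 + (4 - 1*4) = -2 + (4 - 4) = -2 + 0 = -2)
B(q, S) = S - 2*q
((7 + 3*7)*209)*B(-5 - 1*8, 15) = ((7 + 3*7)*209)*(15 - 2*(-5 - 1*8)) = ((7 + 21)*209)*(15 - 2*(-5 - 8)) = (28*209)*(15 - 2*(-13)) = 5852*(15 + 26) = 5852*41 = 239932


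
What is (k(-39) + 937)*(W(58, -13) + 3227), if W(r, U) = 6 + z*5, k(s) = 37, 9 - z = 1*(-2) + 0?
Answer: 3202512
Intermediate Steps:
z = 11 (z = 9 - (1*(-2) + 0) = 9 - (-2 + 0) = 9 - 1*(-2) = 9 + 2 = 11)
W(r, U) = 61 (W(r, U) = 6 + 11*5 = 6 + 55 = 61)
(k(-39) + 937)*(W(58, -13) + 3227) = (37 + 937)*(61 + 3227) = 974*3288 = 3202512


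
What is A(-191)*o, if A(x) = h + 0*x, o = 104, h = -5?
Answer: -520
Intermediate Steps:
A(x) = -5 (A(x) = -5 + 0*x = -5 + 0 = -5)
A(-191)*o = -5*104 = -520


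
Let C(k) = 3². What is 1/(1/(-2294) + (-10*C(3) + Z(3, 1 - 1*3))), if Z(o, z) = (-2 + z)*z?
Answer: -2294/188109 ≈ -0.012195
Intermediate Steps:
C(k) = 9
Z(o, z) = z*(-2 + z)
1/(1/(-2294) + (-10*C(3) + Z(3, 1 - 1*3))) = 1/(1/(-2294) + (-10*9 + (1 - 1*3)*(-2 + (1 - 1*3)))) = 1/(-1/2294 + (-90 + (1 - 3)*(-2 + (1 - 3)))) = 1/(-1/2294 + (-90 - 2*(-2 - 2))) = 1/(-1/2294 + (-90 - 2*(-4))) = 1/(-1/2294 + (-90 + 8)) = 1/(-1/2294 - 82) = 1/(-188109/2294) = -2294/188109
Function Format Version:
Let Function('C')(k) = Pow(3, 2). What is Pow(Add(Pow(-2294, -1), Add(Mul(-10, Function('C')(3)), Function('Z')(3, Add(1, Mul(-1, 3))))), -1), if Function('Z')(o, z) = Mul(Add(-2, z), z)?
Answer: Rational(-2294, 188109) ≈ -0.012195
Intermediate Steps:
Function('C')(k) = 9
Function('Z')(o, z) = Mul(z, Add(-2, z))
Pow(Add(Pow(-2294, -1), Add(Mul(-10, Function('C')(3)), Function('Z')(3, Add(1, Mul(-1, 3))))), -1) = Pow(Add(Pow(-2294, -1), Add(Mul(-10, 9), Mul(Add(1, Mul(-1, 3)), Add(-2, Add(1, Mul(-1, 3)))))), -1) = Pow(Add(Rational(-1, 2294), Add(-90, Mul(Add(1, -3), Add(-2, Add(1, -3))))), -1) = Pow(Add(Rational(-1, 2294), Add(-90, Mul(-2, Add(-2, -2)))), -1) = Pow(Add(Rational(-1, 2294), Add(-90, Mul(-2, -4))), -1) = Pow(Add(Rational(-1, 2294), Add(-90, 8)), -1) = Pow(Add(Rational(-1, 2294), -82), -1) = Pow(Rational(-188109, 2294), -1) = Rational(-2294, 188109)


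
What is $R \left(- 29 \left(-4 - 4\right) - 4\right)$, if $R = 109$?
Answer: $24852$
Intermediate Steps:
$R \left(- 29 \left(-4 - 4\right) - 4\right) = 109 \left(- 29 \left(-4 - 4\right) - 4\right) = 109 \left(\left(-29\right) \left(-8\right) - 4\right) = 109 \left(232 - 4\right) = 109 \cdot 228 = 24852$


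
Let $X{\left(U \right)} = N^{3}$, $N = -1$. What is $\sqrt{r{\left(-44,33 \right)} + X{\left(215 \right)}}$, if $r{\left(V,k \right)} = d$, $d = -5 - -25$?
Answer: $\sqrt{19} \approx 4.3589$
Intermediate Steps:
$d = 20$ ($d = -5 + 25 = 20$)
$X{\left(U \right)} = -1$ ($X{\left(U \right)} = \left(-1\right)^{3} = -1$)
$r{\left(V,k \right)} = 20$
$\sqrt{r{\left(-44,33 \right)} + X{\left(215 \right)}} = \sqrt{20 - 1} = \sqrt{19}$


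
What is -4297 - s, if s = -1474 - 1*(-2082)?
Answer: -4905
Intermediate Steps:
s = 608 (s = -1474 + 2082 = 608)
-4297 - s = -4297 - 1*608 = -4297 - 608 = -4905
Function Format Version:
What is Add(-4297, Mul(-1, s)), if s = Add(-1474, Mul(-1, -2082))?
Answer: -4905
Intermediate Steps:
s = 608 (s = Add(-1474, 2082) = 608)
Add(-4297, Mul(-1, s)) = Add(-4297, Mul(-1, 608)) = Add(-4297, -608) = -4905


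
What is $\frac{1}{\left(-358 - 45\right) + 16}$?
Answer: $- \frac{1}{387} \approx -0.002584$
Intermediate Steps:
$\frac{1}{\left(-358 - 45\right) + 16} = \frac{1}{-403 + 16} = \frac{1}{-387} = - \frac{1}{387}$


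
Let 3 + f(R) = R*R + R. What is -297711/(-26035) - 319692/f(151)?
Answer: -1491011481/597477215 ≈ -2.4955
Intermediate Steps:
f(R) = -3 + R + R² (f(R) = -3 + (R*R + R) = -3 + (R² + R) = -3 + (R + R²) = -3 + R + R²)
-297711/(-26035) - 319692/f(151) = -297711/(-26035) - 319692/(-3 + 151 + 151²) = -297711*(-1/26035) - 319692/(-3 + 151 + 22801) = 297711/26035 - 319692/22949 = -1491011481/597477215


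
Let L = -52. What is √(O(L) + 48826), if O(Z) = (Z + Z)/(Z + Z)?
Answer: √48827 ≈ 220.97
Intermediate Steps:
O(Z) = 1 (O(Z) = (2*Z)/((2*Z)) = (2*Z)*(1/(2*Z)) = 1)
√(O(L) + 48826) = √(1 + 48826) = √48827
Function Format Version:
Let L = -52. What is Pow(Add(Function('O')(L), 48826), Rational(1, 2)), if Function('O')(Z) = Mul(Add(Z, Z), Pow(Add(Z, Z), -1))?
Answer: Pow(48827, Rational(1, 2)) ≈ 220.97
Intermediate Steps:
Function('O')(Z) = 1 (Function('O')(Z) = Mul(Mul(2, Z), Pow(Mul(2, Z), -1)) = Mul(Mul(2, Z), Mul(Rational(1, 2), Pow(Z, -1))) = 1)
Pow(Add(Function('O')(L), 48826), Rational(1, 2)) = Pow(Add(1, 48826), Rational(1, 2)) = Pow(48827, Rational(1, 2))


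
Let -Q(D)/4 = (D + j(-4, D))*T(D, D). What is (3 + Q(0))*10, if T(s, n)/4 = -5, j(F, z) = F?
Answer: -3170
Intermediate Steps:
T(s, n) = -20 (T(s, n) = 4*(-5) = -20)
Q(D) = -320 + 80*D (Q(D) = -4*(D - 4)*(-20) = -4*(-4 + D)*(-20) = -4*(80 - 20*D) = -320 + 80*D)
(3 + Q(0))*10 = (3 + (-320 + 80*0))*10 = (3 + (-320 + 0))*10 = (3 - 320)*10 = -317*10 = -3170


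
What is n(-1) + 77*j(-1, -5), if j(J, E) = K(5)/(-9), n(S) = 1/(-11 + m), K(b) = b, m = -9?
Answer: -7709/180 ≈ -42.828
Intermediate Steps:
n(S) = -1/20 (n(S) = 1/(-11 - 9) = 1/(-20) = -1/20)
j(J, E) = -5/9 (j(J, E) = 5/(-9) = 5*(-⅑) = -5/9)
n(-1) + 77*j(-1, -5) = -1/20 + 77*(-5/9) = -1/20 - 385/9 = -7709/180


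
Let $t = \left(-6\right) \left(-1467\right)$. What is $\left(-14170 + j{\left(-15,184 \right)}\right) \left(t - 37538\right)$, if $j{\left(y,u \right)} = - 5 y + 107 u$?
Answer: $-160720448$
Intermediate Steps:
$t = 8802$
$\left(-14170 + j{\left(-15,184 \right)}\right) \left(t - 37538\right) = \left(-14170 + \left(\left(-5\right) \left(-15\right) + 107 \cdot 184\right)\right) \left(8802 - 37538\right) = \left(-14170 + \left(75 + 19688\right)\right) \left(-28736\right) = \left(-14170 + 19763\right) \left(-28736\right) = 5593 \left(-28736\right) = -160720448$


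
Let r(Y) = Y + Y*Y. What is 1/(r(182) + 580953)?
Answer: 1/614259 ≈ 1.6280e-6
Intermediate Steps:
r(Y) = Y + Y²
1/(r(182) + 580953) = 1/(182*(1 + 182) + 580953) = 1/(182*183 + 580953) = 1/(33306 + 580953) = 1/614259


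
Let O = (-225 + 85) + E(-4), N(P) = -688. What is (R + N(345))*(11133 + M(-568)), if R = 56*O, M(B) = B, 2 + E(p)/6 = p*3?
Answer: -139796080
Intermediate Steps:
E(p) = -12 + 18*p (E(p) = -12 + 6*(p*3) = -12 + 6*(3*p) = -12 + 18*p)
O = -224 (O = (-225 + 85) + (-12 + 18*(-4)) = -140 + (-12 - 72) = -140 - 84 = -224)
R = -12544 (R = 56*(-224) = -12544)
(R + N(345))*(11133 + M(-568)) = (-12544 - 688)*(11133 - 568) = -13232*10565 = -139796080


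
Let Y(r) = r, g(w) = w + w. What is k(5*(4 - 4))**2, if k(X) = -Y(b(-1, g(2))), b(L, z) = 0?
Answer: 0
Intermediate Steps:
g(w) = 2*w
k(X) = 0 (k(X) = -1*0 = 0)
k(5*(4 - 4))**2 = 0**2 = 0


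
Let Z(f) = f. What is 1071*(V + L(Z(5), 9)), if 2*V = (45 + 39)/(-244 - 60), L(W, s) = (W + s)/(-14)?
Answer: -185283/152 ≈ -1219.0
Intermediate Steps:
L(W, s) = -W/14 - s/14 (L(W, s) = (W + s)*(-1/14) = -W/14 - s/14)
V = -21/152 (V = ((45 + 39)/(-244 - 60))/2 = (84/(-304))/2 = (84*(-1/304))/2 = (1/2)*(-21/76) = -21/152 ≈ -0.13816)
1071*(V + L(Z(5), 9)) = 1071*(-21/152 + (-1/14*5 - 1/14*9)) = 1071*(-21/152 + (-5/14 - 9/14)) = 1071*(-21/152 - 1) = 1071*(-173/152) = -185283/152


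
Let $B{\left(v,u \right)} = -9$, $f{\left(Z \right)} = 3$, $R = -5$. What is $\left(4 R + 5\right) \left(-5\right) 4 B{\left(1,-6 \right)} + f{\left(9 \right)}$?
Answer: $-2697$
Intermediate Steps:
$\left(4 R + 5\right) \left(-5\right) 4 B{\left(1,-6 \right)} + f{\left(9 \right)} = \left(4 \left(-5\right) + 5\right) \left(-5\right) 4 \left(-9\right) + 3 = \left(-20 + 5\right) \left(-5\right) 4 \left(-9\right) + 3 = \left(-15\right) \left(-5\right) 4 \left(-9\right) + 3 = 75 \cdot 4 \left(-9\right) + 3 = 300 \left(-9\right) + 3 = -2700 + 3 = -2697$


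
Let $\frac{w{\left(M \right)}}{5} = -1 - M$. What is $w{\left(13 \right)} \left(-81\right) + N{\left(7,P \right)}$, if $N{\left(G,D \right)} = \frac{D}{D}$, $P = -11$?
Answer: $5671$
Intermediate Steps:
$w{\left(M \right)} = -5 - 5 M$ ($w{\left(M \right)} = 5 \left(-1 - M\right) = -5 - 5 M$)
$N{\left(G,D \right)} = 1$
$w{\left(13 \right)} \left(-81\right) + N{\left(7,P \right)} = \left(-5 - 65\right) \left(-81\right) + 1 = \left(-70\right) \left(-81\right) + 1 = 5670 + 1 = 5671$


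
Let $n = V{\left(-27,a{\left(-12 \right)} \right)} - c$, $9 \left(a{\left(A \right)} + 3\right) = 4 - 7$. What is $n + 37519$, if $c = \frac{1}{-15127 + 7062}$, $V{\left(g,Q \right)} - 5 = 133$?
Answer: $\frac{303703706}{8065} \approx 37657.0$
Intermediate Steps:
$a{\left(A \right)} = - \frac{10}{3}$ ($a{\left(A \right)} = -3 + \frac{4 - 7}{9} = -3 + \frac{1}{9} \left(-3\right) = -3 - \frac{1}{3} = - \frac{10}{3}$)
$V{\left(g,Q \right)} = 138$ ($V{\left(g,Q \right)} = 5 + 133 = 138$)
$c = - \frac{1}{8065}$ ($c = \frac{1}{-8065} = - \frac{1}{8065} \approx -0.00012399$)
$n = \frac{1112971}{8065}$ ($n = 138 - - \frac{1}{8065} = 138 + \frac{1}{8065} = \frac{1112971}{8065} \approx 138.0$)
$n + 37519 = \frac{1112971}{8065} + 37519 = \frac{303703706}{8065}$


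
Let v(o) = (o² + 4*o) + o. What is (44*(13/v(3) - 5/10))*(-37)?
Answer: -407/6 ≈ -67.833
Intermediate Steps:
v(o) = o² + 5*o
(44*(13/v(3) - 5/10))*(-37) = (44*(13/((3*(5 + 3))) - 5/10))*(-37) = (44*(13/((3*8)) - 5*⅒))*(-37) = (44*(13/24 - ½))*(-37) = (44*(1/24))*(-37) = (11/6)*(-37) = -407/6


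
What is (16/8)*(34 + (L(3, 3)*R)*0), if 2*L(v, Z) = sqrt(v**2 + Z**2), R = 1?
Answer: 68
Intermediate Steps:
L(v, Z) = sqrt(Z**2 + v**2)/2 (L(v, Z) = sqrt(v**2 + Z**2)/2 = sqrt(Z**2 + v**2)/2)
(16/8)*(34 + (L(3, 3)*R)*0) = (16/8)*(34 + ((sqrt(3**2 + 3**2)/2)*1)*0) = (16*(1/8))*(34 + ((sqrt(9 + 9)/2)*1)*0) = 2*(34 + ((sqrt(18)/2)*1)*0) = 2*(34 + (((3*sqrt(2))/2)*1)*0) = 2*(34 + ((3*sqrt(2)/2)*1)*0) = 2*(34 + (3*sqrt(2)/2)*0) = 2*(34 + 0) = 2*34 = 68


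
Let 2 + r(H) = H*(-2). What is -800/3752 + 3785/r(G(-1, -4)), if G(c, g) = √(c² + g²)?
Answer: 1771965/15008 - 3785*√17/32 ≈ -369.62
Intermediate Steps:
r(H) = -2 - 2*H (r(H) = -2 + H*(-2) = -2 - 2*H)
-800/3752 + 3785/r(G(-1, -4)) = -800/3752 + 3785/(-2 - 2*√((-1)² + (-4)²)) = -800*1/3752 + 3785/(-2 - 2*√(1 + 16)) = -100/469 + 3785/(-2 - 2*√17)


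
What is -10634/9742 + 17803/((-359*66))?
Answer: -212699411/115413474 ≈ -1.8429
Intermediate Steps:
-10634/9742 + 17803/((-359*66)) = -10634*1/9742 + 17803/(-23694) = -5317/4871 + 17803*(-1/23694) = -5317/4871 - 17803/23694 = -212699411/115413474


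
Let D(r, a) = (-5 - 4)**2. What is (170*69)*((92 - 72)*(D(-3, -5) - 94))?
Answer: -3049800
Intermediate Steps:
D(r, a) = 81 (D(r, a) = (-9)**2 = 81)
(170*69)*((92 - 72)*(D(-3, -5) - 94)) = (170*69)*((92 - 72)*(81 - 94)) = 11730*(20*(-13)) = 11730*(-260) = -3049800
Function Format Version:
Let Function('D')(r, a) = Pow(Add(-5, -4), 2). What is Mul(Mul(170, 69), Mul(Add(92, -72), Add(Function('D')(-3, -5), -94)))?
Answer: -3049800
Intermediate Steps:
Function('D')(r, a) = 81 (Function('D')(r, a) = Pow(-9, 2) = 81)
Mul(Mul(170, 69), Mul(Add(92, -72), Add(Function('D')(-3, -5), -94))) = Mul(Mul(170, 69), Mul(Add(92, -72), Add(81, -94))) = Mul(11730, Mul(20, -13)) = Mul(11730, -260) = -3049800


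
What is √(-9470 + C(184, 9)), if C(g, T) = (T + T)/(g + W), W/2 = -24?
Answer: I*√10947167/34 ≈ 97.313*I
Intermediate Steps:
W = -48 (W = 2*(-24) = -48)
C(g, T) = 2*T/(-48 + g) (C(g, T) = (T + T)/(g - 48) = (2*T)/(-48 + g) = 2*T/(-48 + g))
√(-9470 + C(184, 9)) = √(-9470 + 2*9/(-48 + 184)) = √(-9470 + 2*9/136) = √(-9470 + 2*9*(1/136)) = √(-9470 + 9/68) = √(-643951/68) = I*√10947167/34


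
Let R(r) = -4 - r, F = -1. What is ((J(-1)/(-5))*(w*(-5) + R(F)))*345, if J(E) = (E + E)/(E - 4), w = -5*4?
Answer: -13386/5 ≈ -2677.2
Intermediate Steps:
w = -20
J(E) = 2*E/(-4 + E) (J(E) = (2*E)/(-4 + E) = 2*E/(-4 + E))
((J(-1)/(-5))*(w*(-5) + R(F)))*345 = (((2*(-1)/(-4 - 1))/(-5))*(-20*(-5) + (-4 - 1*(-1))))*345 = (((2*(-1)/(-5))*(-⅕))*(100 + (-4 + 1)))*345 = (((2*(-1)*(-⅕))*(-⅕))*(100 - 3))*345 = (((⅖)*(-⅕))*97)*345 = -2/25*97*345 = -194/25*345 = -13386/5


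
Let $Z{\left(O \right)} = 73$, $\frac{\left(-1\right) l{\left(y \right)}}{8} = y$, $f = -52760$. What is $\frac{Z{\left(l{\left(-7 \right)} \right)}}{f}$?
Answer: $- \frac{73}{52760} \approx -0.0013836$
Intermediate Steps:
$l{\left(y \right)} = - 8 y$
$\frac{Z{\left(l{\left(-7 \right)} \right)}}{f} = \frac{73}{-52760} = 73 \left(- \frac{1}{52760}\right) = - \frac{73}{52760}$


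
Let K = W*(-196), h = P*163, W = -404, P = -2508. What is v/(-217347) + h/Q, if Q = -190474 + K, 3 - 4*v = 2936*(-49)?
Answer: 169699166761/48377095260 ≈ 3.5078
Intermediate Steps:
v = 143867/4 (v = ¾ - 734*(-49) = ¾ - ¼*(-143864) = ¾ + 35966 = 143867/4 ≈ 35967.)
h = -408804 (h = -2508*163 = -408804)
K = 79184 (K = -404*(-196) = 79184)
Q = -111290 (Q = -190474 + 79184 = -111290)
v/(-217347) + h/Q = (143867/4)/(-217347) - 408804/(-111290) = (143867/4)*(-1/217347) - 408804*(-1/111290) = -143867/869388 + 204402/55645 = 169699166761/48377095260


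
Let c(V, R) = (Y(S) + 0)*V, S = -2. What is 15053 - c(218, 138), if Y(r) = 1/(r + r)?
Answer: 30215/2 ≈ 15108.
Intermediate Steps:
Y(r) = 1/(2*r)
c(V, R) = -V/4 (c(V, R) = ((½)/(-2) + 0)*V = ((½)*(-½) + 0)*V = (-¼ + 0)*V = -V/4)
15053 - c(218, 138) = 15053 - (-1)*218/4 = 15053 - 1*(-109/2) = 15053 + 109/2 = 30215/2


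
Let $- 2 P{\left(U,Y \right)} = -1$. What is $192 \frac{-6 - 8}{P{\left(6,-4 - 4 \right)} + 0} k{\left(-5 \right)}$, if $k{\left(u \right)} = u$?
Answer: $26880$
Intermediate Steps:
$P{\left(U,Y \right)} = \frac{1}{2}$ ($P{\left(U,Y \right)} = \left(- \frac{1}{2}\right) \left(-1\right) = \frac{1}{2}$)
$192 \frac{-6 - 8}{P{\left(6,-4 - 4 \right)} + 0} k{\left(-5 \right)} = 192 \frac{-6 - 8}{\frac{1}{2} + 0} \left(-5\right) = 192 - 14 \frac{1}{\frac{1}{2}} \left(-5\right) = 192 \left(-14\right) 2 \left(-5\right) = 192 \left(\left(-28\right) \left(-5\right)\right) = 192 \cdot 140 = 26880$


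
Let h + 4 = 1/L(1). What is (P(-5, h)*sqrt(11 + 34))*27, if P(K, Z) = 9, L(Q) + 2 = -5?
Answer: 729*sqrt(5) ≈ 1630.1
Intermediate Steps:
L(Q) = -7 (L(Q) = -2 - 5 = -7)
h = -29/7 (h = -4 + 1/(-7) = -4 - 1/7 = -29/7 ≈ -4.1429)
(P(-5, h)*sqrt(11 + 34))*27 = (9*sqrt(11 + 34))*27 = (9*sqrt(45))*27 = (9*(3*sqrt(5)))*27 = (27*sqrt(5))*27 = 729*sqrt(5)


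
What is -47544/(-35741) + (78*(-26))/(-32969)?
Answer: 1639960884/1178345029 ≈ 1.3917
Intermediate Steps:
-47544/(-35741) + (78*(-26))/(-32969) = -47544*(-1/35741) - 2028*(-1/32969) = 47544/35741 + 2028/32969 = 1639960884/1178345029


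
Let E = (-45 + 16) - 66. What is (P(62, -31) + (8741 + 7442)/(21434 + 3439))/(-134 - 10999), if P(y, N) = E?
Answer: 2346752/276911109 ≈ 0.0084748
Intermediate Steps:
E = -95 (E = -29 - 66 = -95)
P(y, N) = -95
(P(62, -31) + (8741 + 7442)/(21434 + 3439))/(-134 - 10999) = (-95 + (8741 + 7442)/(21434 + 3439))/(-134 - 10999) = (-95 + 16183/24873)/(-11133) = (-95 + 16183*(1/24873))*(-1/11133) = (-95 + 16183/24873)*(-1/11133) = -2346752/24873*(-1/11133) = 2346752/276911109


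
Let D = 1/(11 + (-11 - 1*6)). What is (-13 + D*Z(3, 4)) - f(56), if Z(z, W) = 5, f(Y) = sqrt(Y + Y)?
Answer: -83/6 - 4*sqrt(7) ≈ -24.416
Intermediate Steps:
D = -1/6 (D = 1/(11 + (-11 - 6)) = 1/(11 - 17) = 1/(-6) = -1/6 ≈ -0.16667)
f(Y) = sqrt(2)*sqrt(Y) (f(Y) = sqrt(2*Y) = sqrt(2)*sqrt(Y))
(-13 + D*Z(3, 4)) - f(56) = (-13 - 1/6*5) - sqrt(2)*sqrt(56) = (-13 - 5/6) - sqrt(2)*2*sqrt(14) = -83/6 - 4*sqrt(7)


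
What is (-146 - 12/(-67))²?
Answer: 95452900/4489 ≈ 21264.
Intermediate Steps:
(-146 - 12/(-67))² = (-146 - 12*(-1/67))² = (-146 + 12/67)² = (-9770/67)² = 95452900/4489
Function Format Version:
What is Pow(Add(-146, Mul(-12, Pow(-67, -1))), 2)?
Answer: Rational(95452900, 4489) ≈ 21264.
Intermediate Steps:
Pow(Add(-146, Mul(-12, Pow(-67, -1))), 2) = Pow(Add(-146, Mul(-12, Rational(-1, 67))), 2) = Pow(Add(-146, Rational(12, 67)), 2) = Pow(Rational(-9770, 67), 2) = Rational(95452900, 4489)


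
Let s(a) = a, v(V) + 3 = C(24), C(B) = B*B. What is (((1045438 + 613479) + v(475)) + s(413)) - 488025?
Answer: 1171878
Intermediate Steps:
C(B) = B²
v(V) = 573 (v(V) = -3 + 24² = -3 + 576 = 573)
(((1045438 + 613479) + v(475)) + s(413)) - 488025 = (((1045438 + 613479) + 573) + 413) - 488025 = ((1658917 + 573) + 413) - 488025 = (1659490 + 413) - 488025 = 1659903 - 488025 = 1171878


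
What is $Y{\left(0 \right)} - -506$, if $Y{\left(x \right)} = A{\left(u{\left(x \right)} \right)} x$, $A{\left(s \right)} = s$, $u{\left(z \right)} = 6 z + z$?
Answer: $506$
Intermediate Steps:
$u{\left(z \right)} = 7 z$
$Y{\left(x \right)} = 7 x^{2}$ ($Y{\left(x \right)} = 7 x x = 7 x^{2}$)
$Y{\left(0 \right)} - -506 = 7 \cdot 0^{2} - -506 = 7 \cdot 0 + 506 = 0 + 506 = 506$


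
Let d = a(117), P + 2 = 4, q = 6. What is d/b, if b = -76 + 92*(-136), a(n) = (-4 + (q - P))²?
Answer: 0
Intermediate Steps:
P = 2 (P = -2 + 4 = 2)
a(n) = 0 (a(n) = (-4 + (6 - 1*2))² = (-4 + (6 - 2))² = (-4 + 4)² = 0² = 0)
b = -12588 (b = -76 - 12512 = -12588)
d = 0
d/b = 0/(-12588) = 0*(-1/12588) = 0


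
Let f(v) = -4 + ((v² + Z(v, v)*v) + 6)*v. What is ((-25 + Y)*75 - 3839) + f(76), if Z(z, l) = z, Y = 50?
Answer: 876440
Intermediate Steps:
f(v) = -4 + v*(6 + 2*v²) (f(v) = -4 + ((v² + v*v) + 6)*v = -4 + ((v² + v²) + 6)*v = -4 + (2*v² + 6)*v = -4 + (6 + 2*v²)*v = -4 + v*(6 + 2*v²))
((-25 + Y)*75 - 3839) + f(76) = ((-25 + 50)*75 - 3839) + (-4 + 2*76³ + 6*76) = (25*75 - 3839) + (-4 + 2*438976 + 456) = (1875 - 3839) + (-4 + 877952 + 456) = -1964 + 878404 = 876440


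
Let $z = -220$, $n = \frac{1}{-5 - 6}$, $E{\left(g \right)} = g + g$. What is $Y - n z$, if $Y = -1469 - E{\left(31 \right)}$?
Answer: $-1551$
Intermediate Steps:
$E{\left(g \right)} = 2 g$
$n = - \frac{1}{11}$ ($n = \frac{1}{-11} = - \frac{1}{11} \approx -0.090909$)
$Y = -1531$ ($Y = -1469 - 2 \cdot 31 = -1469 - 62 = -1531$)
$Y - n z = -1531 - \left(- \frac{1}{11}\right) \left(-220\right) = -1531 - 20 = -1551$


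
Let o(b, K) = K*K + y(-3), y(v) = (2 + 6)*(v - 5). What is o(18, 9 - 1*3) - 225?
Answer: -253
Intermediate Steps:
y(v) = -40 + 8*v (y(v) = 8*(-5 + v) = -40 + 8*v)
o(b, K) = -64 + K**2 (o(b, K) = K*K + (-40 + 8*(-3)) = K**2 + (-40 - 24) = K**2 - 64 = -64 + K**2)
o(18, 9 - 1*3) - 225 = (-64 + (9 - 1*3)**2) - 225 = (-64 + (9 - 3)**2) - 225 = (-64 + 6**2) - 225 = (-64 + 36) - 225 = -28 - 225 = -253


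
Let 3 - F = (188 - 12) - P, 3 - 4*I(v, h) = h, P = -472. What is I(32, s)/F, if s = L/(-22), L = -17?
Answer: -49/56760 ≈ -0.00086328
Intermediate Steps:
s = 17/22 (s = -17/(-22) = -17*(-1/22) = 17/22 ≈ 0.77273)
I(v, h) = ¾ - h/4
F = -645 (F = 3 - ((188 - 12) - 1*(-472)) = 3 - (176 + 472) = 3 - 1*648 = 3 - 648 = -645)
I(32, s)/F = (¾ - ¼*17/22)/(-645) = (¾ - 17/88)*(-1/645) = (49/88)*(-1/645) = -49/56760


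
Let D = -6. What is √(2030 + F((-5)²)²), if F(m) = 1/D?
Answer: √73081/6 ≈ 45.056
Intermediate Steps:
F(m) = -⅙ (F(m) = 1/(-6) = -⅙)
√(2030 + F((-5)²)²) = √(2030 + (-⅙)²) = √(2030 + 1/36) = √(73081/36) = √73081/6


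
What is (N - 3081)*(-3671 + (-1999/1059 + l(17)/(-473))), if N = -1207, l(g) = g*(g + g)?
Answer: 7891580425088/500907 ≈ 1.5755e+7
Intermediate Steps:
l(g) = 2*g**2 (l(g) = g*(2*g) = 2*g**2)
(N - 3081)*(-3671 + (-1999/1059 + l(17)/(-473))) = (-1207 - 3081)*(-3671 + (-1999/1059 + (2*17**2)/(-473))) = -4288*(-3671 + (-1999*1/1059 + (2*289)*(-1/473))) = -4288*(-3671 + (-1999/1059 + 578*(-1/473))) = -4288*(-3671 + (-1999/1059 - 578/473)) = -4288*(-3671 - 1557629/500907) = -4288*(-1840387226/500907) = 7891580425088/500907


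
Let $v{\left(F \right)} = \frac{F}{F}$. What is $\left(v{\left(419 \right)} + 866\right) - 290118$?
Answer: $-289251$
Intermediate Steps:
$v{\left(F \right)} = 1$
$\left(v{\left(419 \right)} + 866\right) - 290118 = \left(1 + 866\right) - 290118 = 867 - 290118 = -289251$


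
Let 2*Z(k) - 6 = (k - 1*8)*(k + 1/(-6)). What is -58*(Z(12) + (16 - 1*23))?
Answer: -3422/3 ≈ -1140.7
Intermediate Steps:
Z(k) = 3 + (-8 + k)*(-⅙ + k)/2 (Z(k) = 3 + ((k - 1*8)*(k + 1/(-6)))/2 = 3 + ((k - 8)*(k - ⅙))/2 = 3 + ((-8 + k)*(-⅙ + k))/2 = 3 + (-8 + k)*(-⅙ + k)/2)
-58*(Z(12) + (16 - 1*23)) = -58*((11/3 + (½)*12² - 49/12*12) + (16 - 1*23)) = -58*((11/3 + (½)*144 - 49) + (16 - 23)) = -58*((11/3 + 72 - 49) - 7) = -58*(80/3 - 7) = -58*59/3 = -3422/3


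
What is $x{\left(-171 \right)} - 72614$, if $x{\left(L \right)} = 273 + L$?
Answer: $-72512$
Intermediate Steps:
$x{\left(-171 \right)} - 72614 = \left(273 - 171\right) - 72614 = 102 - 72614 = -72512$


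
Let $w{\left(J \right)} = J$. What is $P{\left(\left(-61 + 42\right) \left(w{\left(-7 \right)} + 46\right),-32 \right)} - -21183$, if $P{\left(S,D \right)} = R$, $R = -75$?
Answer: $21108$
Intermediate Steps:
$P{\left(S,D \right)} = -75$
$P{\left(\left(-61 + 42\right) \left(w{\left(-7 \right)} + 46\right),-32 \right)} - -21183 = -75 - -21183 = -75 + 21183 = 21108$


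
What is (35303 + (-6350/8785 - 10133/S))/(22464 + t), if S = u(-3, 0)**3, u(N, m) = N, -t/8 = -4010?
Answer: 211563551/323439102 ≈ 0.65411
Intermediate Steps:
t = 32080 (t = -8*(-4010) = 32080)
S = -27 (S = (-3)**3 = -27)
(35303 + (-6350/8785 - 10133/S))/(22464 + t) = (35303 + (-6350/8785 - 10133/(-27)))/(22464 + 32080) = (35303 + (-6350*1/8785 - 10133*(-1/27)))/54544 = (35303 + (-1270/1757 + 10133/27))*(1/54544) = (35303 + 17769391/47439)*(1/54544) = (1692508408/47439)*(1/54544) = 211563551/323439102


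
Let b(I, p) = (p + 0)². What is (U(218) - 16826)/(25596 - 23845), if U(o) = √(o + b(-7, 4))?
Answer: -16826/1751 + 3*√26/1751 ≈ -9.6006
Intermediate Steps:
b(I, p) = p²
U(o) = √(16 + o) (U(o) = √(o + 4²) = √(o + 16) = √(16 + o))
(U(218) - 16826)/(25596 - 23845) = (√(16 + 218) - 16826)/(25596 - 23845) = (√234 - 16826)/1751 = (3*√26 - 16826)*(1/1751) = (-16826 + 3*√26)*(1/1751) = -16826/1751 + 3*√26/1751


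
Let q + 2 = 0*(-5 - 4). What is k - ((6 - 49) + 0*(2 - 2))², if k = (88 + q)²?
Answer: 5547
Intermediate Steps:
q = -2 (q = -2 + 0*(-5 - 4) = -2 + 0*(-9) = -2 + 0 = -2)
k = 7396 (k = (88 - 2)² = 86² = 7396)
k - ((6 - 49) + 0*(2 - 2))² = 7396 - ((6 - 49) + 0*(2 - 2))² = 7396 - (-43 + 0*0)² = 7396 - (-43 + 0)² = 7396 - 1*(-43)² = 7396 - 1*1849 = 7396 - 1849 = 5547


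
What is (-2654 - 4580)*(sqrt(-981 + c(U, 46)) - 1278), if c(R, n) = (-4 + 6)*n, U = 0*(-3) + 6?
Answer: 9245052 - 7234*I*sqrt(889) ≈ 9.2451e+6 - 2.1569e+5*I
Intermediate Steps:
U = 6 (U = 0 + 6 = 6)
c(R, n) = 2*n
(-2654 - 4580)*(sqrt(-981 + c(U, 46)) - 1278) = (-2654 - 4580)*(sqrt(-981 + 2*46) - 1278) = -7234*(sqrt(-981 + 92) - 1278) = -7234*(sqrt(-889) - 1278) = -7234*(I*sqrt(889) - 1278) = -7234*(-1278 + I*sqrt(889)) = 9245052 - 7234*I*sqrt(889)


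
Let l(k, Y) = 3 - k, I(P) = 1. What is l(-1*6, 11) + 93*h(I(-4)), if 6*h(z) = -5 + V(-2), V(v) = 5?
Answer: 9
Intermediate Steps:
h(z) = 0 (h(z) = (-5 + 5)/6 = (1/6)*0 = 0)
l(-1*6, 11) + 93*h(I(-4)) = (3 - (-1)*6) + 93*0 = (3 - 1*(-6)) + 0 = (3 + 6) + 0 = 9 + 0 = 9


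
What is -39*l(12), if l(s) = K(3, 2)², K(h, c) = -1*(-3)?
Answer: -351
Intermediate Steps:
K(h, c) = 3
l(s) = 9 (l(s) = 3² = 9)
-39*l(12) = -39*9 = -351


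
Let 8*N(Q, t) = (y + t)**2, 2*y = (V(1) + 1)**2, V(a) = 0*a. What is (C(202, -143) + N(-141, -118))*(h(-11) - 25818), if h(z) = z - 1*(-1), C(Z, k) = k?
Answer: -327040593/8 ≈ -4.0880e+7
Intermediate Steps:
V(a) = 0
h(z) = 1 + z (h(z) = z + 1 = 1 + z)
y = 1/2 (y = (0 + 1)**2/2 = (1/2)*1**2 = (1/2)*1 = 1/2 ≈ 0.50000)
N(Q, t) = (1/2 + t)**2/8
(C(202, -143) + N(-141, -118))*(h(-11) - 25818) = (-143 + (1 + 2*(-118))**2/32)*((1 - 11) - 25818) = (-143 + (1 - 236)**2/32)*(-10 - 25818) = (-143 + (1/32)*(-235)**2)*(-25828) = (-143 + (1/32)*55225)*(-25828) = (-143 + 55225/32)*(-25828) = (50649/32)*(-25828) = -327040593/8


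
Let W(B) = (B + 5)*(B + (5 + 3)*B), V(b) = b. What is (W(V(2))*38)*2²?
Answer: 19152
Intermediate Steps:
W(B) = 9*B*(5 + B) (W(B) = (5 + B)*(B + 8*B) = (5 + B)*(9*B) = 9*B*(5 + B))
(W(V(2))*38)*2² = ((9*2*(5 + 2))*38)*2² = ((9*2*7)*38)*4 = (126*38)*4 = 4788*4 = 19152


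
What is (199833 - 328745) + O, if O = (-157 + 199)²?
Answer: -127148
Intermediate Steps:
O = 1764 (O = 42² = 1764)
(199833 - 328745) + O = (199833 - 328745) + 1764 = -128912 + 1764 = -127148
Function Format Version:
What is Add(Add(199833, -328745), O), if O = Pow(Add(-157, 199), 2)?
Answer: -127148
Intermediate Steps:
O = 1764 (O = Pow(42, 2) = 1764)
Add(Add(199833, -328745), O) = Add(Add(199833, -328745), 1764) = Add(-128912, 1764) = -127148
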